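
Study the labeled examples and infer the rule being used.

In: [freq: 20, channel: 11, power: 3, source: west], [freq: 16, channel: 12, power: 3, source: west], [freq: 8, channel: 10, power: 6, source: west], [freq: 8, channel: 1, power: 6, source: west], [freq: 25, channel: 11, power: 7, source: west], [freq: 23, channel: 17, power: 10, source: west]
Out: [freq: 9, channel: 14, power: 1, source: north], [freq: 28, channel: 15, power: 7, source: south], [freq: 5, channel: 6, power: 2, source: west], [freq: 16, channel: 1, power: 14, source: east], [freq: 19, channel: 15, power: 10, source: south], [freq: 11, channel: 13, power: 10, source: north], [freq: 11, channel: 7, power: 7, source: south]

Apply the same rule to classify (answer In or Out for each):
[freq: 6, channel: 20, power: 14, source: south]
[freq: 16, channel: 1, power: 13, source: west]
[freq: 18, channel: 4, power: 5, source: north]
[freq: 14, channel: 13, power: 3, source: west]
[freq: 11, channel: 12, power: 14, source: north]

The rule appears to be: source is west AND freq ≥ 8.

Out, In, Out, In, Out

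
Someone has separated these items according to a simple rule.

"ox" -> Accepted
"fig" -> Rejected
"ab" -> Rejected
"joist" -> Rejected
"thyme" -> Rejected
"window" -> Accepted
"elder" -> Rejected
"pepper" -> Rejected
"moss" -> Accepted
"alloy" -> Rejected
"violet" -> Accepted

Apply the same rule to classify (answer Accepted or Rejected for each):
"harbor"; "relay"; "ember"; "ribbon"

The pattern is that an item is 'Accepted' exactly when: even length AND contains 'o'.
Accepted: "harbor", since length 6, has 'o'.
Rejected: "relay", since length 5, no 'o'.
Rejected: "ember", since length 5, no 'o'.
Accepted: "ribbon", since length 6, has 'o'.

Accepted, Rejected, Rejected, Accepted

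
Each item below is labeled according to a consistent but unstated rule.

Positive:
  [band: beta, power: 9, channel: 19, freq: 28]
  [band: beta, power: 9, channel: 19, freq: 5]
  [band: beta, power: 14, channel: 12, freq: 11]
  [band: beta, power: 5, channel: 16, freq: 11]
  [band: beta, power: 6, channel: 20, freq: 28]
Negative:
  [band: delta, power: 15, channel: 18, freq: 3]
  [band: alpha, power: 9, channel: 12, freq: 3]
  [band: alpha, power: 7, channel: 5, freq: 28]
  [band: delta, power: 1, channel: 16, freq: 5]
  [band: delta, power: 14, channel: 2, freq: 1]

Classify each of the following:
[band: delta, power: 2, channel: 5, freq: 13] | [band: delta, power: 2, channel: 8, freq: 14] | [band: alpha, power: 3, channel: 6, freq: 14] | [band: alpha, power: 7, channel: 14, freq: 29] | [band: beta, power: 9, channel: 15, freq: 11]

Negative, Negative, Negative, Negative, Positive

The pattern is that an item is 'Positive' exactly when: band is beta.
[band: delta, power: 2, channel: 5, freq: 13] — band is delta, hence Negative. [band: delta, power: 2, channel: 8, freq: 14] — band is delta, hence Negative. [band: alpha, power: 3, channel: 6, freq: 14] — band is alpha, hence Negative. [band: alpha, power: 7, channel: 14, freq: 29] — band is alpha, hence Negative. [band: beta, power: 9, channel: 15, freq: 11] — band is beta, hence Positive.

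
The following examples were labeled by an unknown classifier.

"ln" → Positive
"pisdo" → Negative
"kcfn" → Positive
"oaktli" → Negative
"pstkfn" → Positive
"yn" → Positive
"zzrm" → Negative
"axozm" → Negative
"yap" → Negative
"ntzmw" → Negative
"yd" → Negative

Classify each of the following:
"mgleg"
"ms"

'Positive' ⟺ ends with 'n'.
"mgleg": ends with 'g' — fails this test, so Negative.
"ms": ends with 's' — fails this test, so Negative.

Negative, Negative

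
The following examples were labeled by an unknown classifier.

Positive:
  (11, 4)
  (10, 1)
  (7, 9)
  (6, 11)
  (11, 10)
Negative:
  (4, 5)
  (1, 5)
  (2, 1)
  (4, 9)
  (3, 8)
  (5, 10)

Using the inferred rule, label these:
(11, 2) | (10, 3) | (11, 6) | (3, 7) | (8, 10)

Positive, Positive, Positive, Negative, Positive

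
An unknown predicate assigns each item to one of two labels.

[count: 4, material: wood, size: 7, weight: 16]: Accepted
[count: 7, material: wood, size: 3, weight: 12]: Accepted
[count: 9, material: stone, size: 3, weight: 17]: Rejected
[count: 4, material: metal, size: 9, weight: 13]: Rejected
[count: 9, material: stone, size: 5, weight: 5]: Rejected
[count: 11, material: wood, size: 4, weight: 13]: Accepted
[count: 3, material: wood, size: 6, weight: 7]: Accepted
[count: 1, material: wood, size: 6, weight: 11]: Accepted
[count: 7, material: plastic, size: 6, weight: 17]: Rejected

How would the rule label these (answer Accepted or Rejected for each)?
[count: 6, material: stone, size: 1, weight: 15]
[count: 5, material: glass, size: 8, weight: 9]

The common property of the 'Accepted' items is: material is wood. No 'Rejected' item has it.

Rejected, Rejected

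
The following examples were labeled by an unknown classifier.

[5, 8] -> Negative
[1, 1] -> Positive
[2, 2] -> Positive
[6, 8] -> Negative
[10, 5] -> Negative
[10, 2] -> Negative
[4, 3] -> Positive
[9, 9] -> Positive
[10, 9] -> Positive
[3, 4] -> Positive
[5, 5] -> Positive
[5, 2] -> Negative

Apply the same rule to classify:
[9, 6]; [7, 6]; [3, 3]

Negative, Positive, Positive

One predicate separates the groups cleanly: |first − second| ≤ 1.
Negative: [9, 6], since |9−6| = 3. Positive: [7, 6], since |7−6| = 1. Positive: [3, 3], since |3−3| = 0.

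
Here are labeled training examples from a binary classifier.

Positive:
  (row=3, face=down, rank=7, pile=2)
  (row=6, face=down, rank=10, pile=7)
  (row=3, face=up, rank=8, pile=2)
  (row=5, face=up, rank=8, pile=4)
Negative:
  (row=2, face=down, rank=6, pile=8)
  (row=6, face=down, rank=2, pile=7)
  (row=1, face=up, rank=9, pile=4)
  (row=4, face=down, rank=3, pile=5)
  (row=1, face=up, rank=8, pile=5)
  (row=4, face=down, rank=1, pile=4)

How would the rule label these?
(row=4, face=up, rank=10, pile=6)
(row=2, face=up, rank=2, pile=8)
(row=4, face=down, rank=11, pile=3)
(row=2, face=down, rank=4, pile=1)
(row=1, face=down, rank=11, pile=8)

The common property of the 'Positive' items is: rank ≥ 6 AND row ≥ 3. No 'Negative' item has it.
(row=4, face=up, rank=10, pile=6) → rank = 10, row = 4 → Positive.
(row=2, face=up, rank=2, pile=8) → rank = 2, row = 2 → Negative.
(row=4, face=down, rank=11, pile=3) → rank = 11, row = 4 → Positive.
(row=2, face=down, rank=4, pile=1) → rank = 4, row = 2 → Negative.
(row=1, face=down, rank=11, pile=8) → rank = 11, row = 1 → Negative.

Positive, Negative, Positive, Negative, Negative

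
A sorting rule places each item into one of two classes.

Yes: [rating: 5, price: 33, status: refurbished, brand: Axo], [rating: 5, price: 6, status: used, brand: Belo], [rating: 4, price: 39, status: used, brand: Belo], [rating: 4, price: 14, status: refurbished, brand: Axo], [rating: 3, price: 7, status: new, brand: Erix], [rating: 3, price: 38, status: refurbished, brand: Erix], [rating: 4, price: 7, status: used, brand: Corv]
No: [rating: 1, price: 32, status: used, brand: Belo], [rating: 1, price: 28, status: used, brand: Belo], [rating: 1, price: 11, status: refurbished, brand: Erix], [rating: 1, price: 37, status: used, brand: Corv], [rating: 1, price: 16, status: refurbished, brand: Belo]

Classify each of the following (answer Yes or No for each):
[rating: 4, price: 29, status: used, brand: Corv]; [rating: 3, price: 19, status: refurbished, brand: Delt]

The classifier is using: rating ≥ 3.
[rating: 4, price: 29, status: used, brand: Corv]: rating = 4, has this property → Yes. [rating: 3, price: 19, status: refurbished, brand: Delt]: rating = 3, has this property → Yes.

Yes, Yes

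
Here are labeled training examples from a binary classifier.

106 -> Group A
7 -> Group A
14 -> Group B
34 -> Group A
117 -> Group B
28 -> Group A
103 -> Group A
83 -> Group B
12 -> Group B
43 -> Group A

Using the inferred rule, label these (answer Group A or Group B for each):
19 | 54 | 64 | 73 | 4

Group A, Group B, Group A, Group A, Group A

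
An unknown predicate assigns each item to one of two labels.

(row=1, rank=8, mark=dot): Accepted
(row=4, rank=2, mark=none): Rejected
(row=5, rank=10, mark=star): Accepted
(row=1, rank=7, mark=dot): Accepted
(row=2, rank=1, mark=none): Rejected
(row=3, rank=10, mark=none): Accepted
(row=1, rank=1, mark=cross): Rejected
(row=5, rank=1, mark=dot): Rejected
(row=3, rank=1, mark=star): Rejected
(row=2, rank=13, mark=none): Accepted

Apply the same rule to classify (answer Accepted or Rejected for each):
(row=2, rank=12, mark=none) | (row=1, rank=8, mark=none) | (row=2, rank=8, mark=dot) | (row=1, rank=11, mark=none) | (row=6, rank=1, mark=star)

The simplest hypothesis consistent with all the labels is: rank ≥ 7.

Accepted, Accepted, Accepted, Accepted, Rejected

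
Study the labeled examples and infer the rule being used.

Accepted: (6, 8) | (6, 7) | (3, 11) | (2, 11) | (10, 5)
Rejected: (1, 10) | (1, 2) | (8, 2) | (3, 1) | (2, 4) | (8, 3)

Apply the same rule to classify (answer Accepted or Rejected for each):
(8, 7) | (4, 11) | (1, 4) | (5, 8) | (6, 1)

All 'Accepted' examples share one property — sum ≥ 13 — and every 'Rejected' example lacks it.

Accepted, Accepted, Rejected, Accepted, Rejected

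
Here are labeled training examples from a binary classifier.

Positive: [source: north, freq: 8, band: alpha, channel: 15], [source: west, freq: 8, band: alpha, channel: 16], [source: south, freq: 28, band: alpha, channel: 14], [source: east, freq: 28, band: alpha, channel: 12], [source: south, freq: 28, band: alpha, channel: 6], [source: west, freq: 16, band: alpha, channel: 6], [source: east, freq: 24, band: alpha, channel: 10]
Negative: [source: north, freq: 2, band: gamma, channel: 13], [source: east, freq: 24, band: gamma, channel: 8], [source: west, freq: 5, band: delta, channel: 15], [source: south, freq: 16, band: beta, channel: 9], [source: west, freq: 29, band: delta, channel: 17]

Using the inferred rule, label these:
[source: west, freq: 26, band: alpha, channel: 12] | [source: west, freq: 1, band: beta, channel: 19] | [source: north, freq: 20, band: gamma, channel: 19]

Looking at the examples, the only property every 'Positive' case has and every 'Negative' case lacks is: band is alpha.
[source: west, freq: 26, band: alpha, channel: 12]: Positive (band is alpha). [source: west, freq: 1, band: beta, channel: 19]: Negative (band is beta). [source: north, freq: 20, band: gamma, channel: 19]: Negative (band is gamma).

Positive, Negative, Negative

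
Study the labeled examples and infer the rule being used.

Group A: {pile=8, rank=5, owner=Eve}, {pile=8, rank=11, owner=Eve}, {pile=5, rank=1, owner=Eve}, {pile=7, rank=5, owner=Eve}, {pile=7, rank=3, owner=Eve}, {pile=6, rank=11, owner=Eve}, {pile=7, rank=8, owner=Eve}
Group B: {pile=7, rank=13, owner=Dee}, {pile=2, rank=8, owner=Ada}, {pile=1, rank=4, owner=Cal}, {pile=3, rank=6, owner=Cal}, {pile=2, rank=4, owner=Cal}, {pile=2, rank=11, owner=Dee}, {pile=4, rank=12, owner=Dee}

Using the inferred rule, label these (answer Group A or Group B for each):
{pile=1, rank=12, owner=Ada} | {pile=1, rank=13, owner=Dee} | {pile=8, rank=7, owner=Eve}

Group B, Group B, Group A

The distinguishing property — owner is Eve — holds for all the 'Group A' cases and none of the 'Group B' cases.
{pile=1, rank=12, owner=Ada}: Group B (owner is Ada). {pile=1, rank=13, owner=Dee}: Group B (owner is Dee). {pile=8, rank=7, owner=Eve}: Group A (owner is Eve).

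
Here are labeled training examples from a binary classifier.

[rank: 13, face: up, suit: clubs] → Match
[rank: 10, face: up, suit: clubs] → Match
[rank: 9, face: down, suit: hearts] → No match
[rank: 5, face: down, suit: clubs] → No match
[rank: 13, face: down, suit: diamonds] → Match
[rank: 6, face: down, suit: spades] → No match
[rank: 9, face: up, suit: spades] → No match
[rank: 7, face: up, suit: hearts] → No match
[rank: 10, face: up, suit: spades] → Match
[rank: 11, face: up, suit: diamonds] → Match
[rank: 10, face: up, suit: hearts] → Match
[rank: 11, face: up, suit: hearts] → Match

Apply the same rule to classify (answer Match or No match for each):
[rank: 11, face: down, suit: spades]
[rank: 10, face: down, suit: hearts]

Match, Match

The rule appears to be: rank ≥ 10.
[rank: 11, face: down, suit: spades]: rank = 11, meets the rule → Match.
[rank: 10, face: down, suit: hearts]: rank = 10, meets the rule → Match.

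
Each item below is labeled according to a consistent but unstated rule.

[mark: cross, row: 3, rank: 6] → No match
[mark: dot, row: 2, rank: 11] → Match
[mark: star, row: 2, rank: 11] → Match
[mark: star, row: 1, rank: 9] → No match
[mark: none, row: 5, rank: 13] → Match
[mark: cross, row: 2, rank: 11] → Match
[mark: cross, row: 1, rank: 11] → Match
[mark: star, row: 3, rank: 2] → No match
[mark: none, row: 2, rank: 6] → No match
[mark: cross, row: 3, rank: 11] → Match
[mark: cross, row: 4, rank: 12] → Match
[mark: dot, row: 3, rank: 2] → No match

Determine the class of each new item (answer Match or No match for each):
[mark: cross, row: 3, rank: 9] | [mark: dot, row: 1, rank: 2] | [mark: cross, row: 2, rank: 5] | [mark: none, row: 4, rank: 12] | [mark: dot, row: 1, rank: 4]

Rule: rank ≥ 11. This holds for each 'Match' example and fails for each 'No match' one.
[mark: cross, row: 3, rank: 9]: rank = 9, fails this test → No match. [mark: dot, row: 1, rank: 2]: rank = 2, fails this test → No match. [mark: cross, row: 2, rank: 5]: rank = 5, fails this test → No match. [mark: none, row: 4, rank: 12]: rank = 12, meets the rule → Match. [mark: dot, row: 1, rank: 4]: rank = 4, fails this test → No match.

No match, No match, No match, Match, No match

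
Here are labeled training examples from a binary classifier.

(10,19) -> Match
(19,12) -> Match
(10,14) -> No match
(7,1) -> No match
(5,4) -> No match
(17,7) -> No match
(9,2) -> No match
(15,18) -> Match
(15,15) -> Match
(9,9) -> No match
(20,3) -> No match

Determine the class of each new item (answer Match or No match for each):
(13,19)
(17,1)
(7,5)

Match, No match, No match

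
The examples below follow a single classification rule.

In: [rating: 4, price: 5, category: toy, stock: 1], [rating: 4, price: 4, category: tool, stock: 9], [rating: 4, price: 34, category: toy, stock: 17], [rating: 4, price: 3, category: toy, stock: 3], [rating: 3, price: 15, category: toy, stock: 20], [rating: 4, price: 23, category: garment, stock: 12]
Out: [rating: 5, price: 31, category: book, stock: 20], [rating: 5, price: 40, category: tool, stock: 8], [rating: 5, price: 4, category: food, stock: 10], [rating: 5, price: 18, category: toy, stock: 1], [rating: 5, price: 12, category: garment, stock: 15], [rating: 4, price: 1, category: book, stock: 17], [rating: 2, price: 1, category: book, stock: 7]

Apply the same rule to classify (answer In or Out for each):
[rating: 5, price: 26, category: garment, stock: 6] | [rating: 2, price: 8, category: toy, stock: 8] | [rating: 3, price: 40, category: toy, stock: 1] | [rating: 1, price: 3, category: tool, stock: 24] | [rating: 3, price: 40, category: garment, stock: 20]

The distinguishing property — rating ≤ 4 AND price ≥ 3 — holds for all the 'In' cases and none of the 'Out' cases.

Out, In, In, In, In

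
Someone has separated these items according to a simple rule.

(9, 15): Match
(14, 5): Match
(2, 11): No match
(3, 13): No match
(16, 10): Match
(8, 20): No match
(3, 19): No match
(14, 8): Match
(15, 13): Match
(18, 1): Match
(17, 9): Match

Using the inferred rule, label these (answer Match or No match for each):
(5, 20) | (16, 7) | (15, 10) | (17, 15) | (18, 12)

No match, Match, Match, Match, Match

'Match' ⟺ first ≥ 9.
(5, 20): first 5, does not pass → No match. (16, 7): first 16, matches → Match. (15, 10): first 15, matches → Match. (17, 15): first 17, matches → Match. (18, 12): first 18, matches → Match.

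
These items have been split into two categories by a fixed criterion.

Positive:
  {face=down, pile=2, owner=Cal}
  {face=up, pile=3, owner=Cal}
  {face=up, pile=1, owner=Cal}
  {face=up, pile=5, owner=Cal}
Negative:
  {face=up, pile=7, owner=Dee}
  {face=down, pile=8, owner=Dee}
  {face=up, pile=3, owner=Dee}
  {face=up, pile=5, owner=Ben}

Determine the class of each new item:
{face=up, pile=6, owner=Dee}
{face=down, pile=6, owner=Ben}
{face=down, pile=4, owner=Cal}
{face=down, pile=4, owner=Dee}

Negative, Negative, Positive, Negative

The distinguishing property — owner is Cal — holds for all the 'Positive' cases and none of the 'Negative' cases.
Negative: {face=up, pile=6, owner=Dee}, since owner is Dee.
Negative: {face=down, pile=6, owner=Ben}, since owner is Ben.
Positive: {face=down, pile=4, owner=Cal}, since owner is Cal.
Negative: {face=down, pile=4, owner=Dee}, since owner is Dee.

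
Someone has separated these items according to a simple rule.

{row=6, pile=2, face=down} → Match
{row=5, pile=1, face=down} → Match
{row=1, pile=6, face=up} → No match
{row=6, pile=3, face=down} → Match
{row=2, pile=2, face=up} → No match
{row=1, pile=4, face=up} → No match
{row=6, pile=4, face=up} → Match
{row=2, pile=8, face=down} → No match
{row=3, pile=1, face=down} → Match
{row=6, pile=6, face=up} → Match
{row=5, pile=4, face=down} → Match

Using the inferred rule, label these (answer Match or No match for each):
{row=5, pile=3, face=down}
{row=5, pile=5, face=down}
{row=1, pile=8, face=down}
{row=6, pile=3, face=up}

Match, Match, No match, Match

The pattern is that an item is 'Match' exactly when: row ≥ 3.
{row=5, pile=3, face=down} — row = 5, hence Match. {row=5, pile=5, face=down} — row = 5, hence Match. {row=1, pile=8, face=down} — row = 1, hence No match. {row=6, pile=3, face=up} — row = 6, hence Match.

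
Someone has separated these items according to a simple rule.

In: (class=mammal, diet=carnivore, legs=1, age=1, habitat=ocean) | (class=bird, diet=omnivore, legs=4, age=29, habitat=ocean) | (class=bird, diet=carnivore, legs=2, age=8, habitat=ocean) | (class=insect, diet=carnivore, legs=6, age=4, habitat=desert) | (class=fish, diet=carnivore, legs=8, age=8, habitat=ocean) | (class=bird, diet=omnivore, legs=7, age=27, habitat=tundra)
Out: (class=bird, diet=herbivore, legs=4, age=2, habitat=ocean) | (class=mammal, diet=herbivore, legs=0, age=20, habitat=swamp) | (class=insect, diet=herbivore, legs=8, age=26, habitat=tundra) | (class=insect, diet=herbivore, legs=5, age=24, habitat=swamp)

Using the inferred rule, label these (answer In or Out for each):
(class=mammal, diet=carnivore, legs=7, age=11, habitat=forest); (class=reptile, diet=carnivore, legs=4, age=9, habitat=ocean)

Checking candidate rules against both groups, what survives is: diet is not herbivore.

In, In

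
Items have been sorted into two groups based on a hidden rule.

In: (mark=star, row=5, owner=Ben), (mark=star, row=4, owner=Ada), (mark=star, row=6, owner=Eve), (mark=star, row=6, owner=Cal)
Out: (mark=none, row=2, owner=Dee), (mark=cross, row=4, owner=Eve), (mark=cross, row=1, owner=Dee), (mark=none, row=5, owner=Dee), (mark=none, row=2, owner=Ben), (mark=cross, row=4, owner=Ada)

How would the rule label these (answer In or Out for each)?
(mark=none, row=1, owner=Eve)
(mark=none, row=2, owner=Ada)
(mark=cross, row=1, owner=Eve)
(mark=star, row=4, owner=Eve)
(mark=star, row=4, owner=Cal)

The simplest hypothesis consistent with all the labels is: mark is star.

Out, Out, Out, In, In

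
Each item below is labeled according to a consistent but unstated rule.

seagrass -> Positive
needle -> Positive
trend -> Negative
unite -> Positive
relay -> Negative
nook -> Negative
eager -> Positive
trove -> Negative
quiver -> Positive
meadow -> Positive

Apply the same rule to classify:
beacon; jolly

Positive, Negative

The distinguishing property — has ≥ 3 vowels — holds for all the 'Positive' cases and none of the 'Negative' cases.
beacon: 3 vowels, fits → Positive.
jolly: 1 vowel, does not pass → Negative.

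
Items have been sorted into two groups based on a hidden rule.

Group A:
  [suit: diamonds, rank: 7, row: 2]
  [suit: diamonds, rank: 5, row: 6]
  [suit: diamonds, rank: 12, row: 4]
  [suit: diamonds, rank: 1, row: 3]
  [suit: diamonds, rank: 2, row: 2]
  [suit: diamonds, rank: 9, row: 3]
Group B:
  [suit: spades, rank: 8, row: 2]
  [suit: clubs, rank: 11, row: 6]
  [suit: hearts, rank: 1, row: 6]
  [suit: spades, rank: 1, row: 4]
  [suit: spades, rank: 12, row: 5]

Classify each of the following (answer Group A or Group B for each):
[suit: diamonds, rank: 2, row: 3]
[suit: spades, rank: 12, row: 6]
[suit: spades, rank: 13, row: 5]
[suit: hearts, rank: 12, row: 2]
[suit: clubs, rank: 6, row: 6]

Group A, Group B, Group B, Group B, Group B

Comparing the two groups points to one rule — suit is diamonds.
[suit: diamonds, rank: 2, row: 3] — suit is diamonds, hence Group A. [suit: spades, rank: 12, row: 6] — suit is spades, hence Group B. [suit: spades, rank: 13, row: 5] — suit is spades, hence Group B. [suit: hearts, rank: 12, row: 2] — suit is hearts, hence Group B. [suit: clubs, rank: 6, row: 6] — suit is clubs, hence Group B.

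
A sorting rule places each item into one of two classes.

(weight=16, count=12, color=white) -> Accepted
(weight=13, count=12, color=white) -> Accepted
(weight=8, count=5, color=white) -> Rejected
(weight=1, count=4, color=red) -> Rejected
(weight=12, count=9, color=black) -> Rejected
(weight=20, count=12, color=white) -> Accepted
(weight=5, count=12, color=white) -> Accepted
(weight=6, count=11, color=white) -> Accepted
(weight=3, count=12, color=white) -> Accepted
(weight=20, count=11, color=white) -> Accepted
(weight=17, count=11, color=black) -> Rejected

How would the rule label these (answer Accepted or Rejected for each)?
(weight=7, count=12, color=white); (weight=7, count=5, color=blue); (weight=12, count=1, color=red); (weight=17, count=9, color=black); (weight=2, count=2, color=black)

Accepted, Rejected, Rejected, Rejected, Rejected

The classifier is using: color is white AND count ≥ 9.
(weight=7, count=12, color=white): color is white, count = 12 — meets the rule, so Accepted.
(weight=7, count=5, color=blue): color is blue, count = 5 — doesn't match, so Rejected.
(weight=12, count=1, color=red): color is red, count = 1 — doesn't match, so Rejected.
(weight=17, count=9, color=black): color is black, count = 9 — doesn't match, so Rejected.
(weight=2, count=2, color=black): color is black, count = 2 — doesn't match, so Rejected.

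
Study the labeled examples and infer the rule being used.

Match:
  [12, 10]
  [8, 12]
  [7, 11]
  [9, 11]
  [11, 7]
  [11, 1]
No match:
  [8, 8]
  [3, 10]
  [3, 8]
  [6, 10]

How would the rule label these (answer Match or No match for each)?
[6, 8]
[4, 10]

The simplest hypothesis consistent with all the labels is: max ≥ 11.
[6, 8] → max 8 → No match.
[4, 10] → max 10 → No match.

No match, No match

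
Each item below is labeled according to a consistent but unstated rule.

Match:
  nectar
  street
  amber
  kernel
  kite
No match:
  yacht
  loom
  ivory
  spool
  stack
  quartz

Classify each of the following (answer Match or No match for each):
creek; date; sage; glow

Match, Match, Match, No match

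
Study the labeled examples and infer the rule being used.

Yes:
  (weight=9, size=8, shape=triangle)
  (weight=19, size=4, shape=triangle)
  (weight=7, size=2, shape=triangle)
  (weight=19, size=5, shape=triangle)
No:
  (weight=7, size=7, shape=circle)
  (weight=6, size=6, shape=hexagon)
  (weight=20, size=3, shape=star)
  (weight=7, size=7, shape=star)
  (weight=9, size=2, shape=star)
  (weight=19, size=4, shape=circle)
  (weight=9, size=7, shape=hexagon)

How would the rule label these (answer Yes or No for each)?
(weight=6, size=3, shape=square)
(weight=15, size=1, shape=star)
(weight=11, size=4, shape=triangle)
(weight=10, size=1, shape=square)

No, No, Yes, No

Looking at the examples, the only property every 'Yes' case has and every 'No' case lacks is: shape is triangle.
(weight=6, size=3, shape=square): No (shape is square).
(weight=15, size=1, shape=star): No (shape is star).
(weight=11, size=4, shape=triangle): Yes (shape is triangle).
(weight=10, size=1, shape=square): No (shape is square).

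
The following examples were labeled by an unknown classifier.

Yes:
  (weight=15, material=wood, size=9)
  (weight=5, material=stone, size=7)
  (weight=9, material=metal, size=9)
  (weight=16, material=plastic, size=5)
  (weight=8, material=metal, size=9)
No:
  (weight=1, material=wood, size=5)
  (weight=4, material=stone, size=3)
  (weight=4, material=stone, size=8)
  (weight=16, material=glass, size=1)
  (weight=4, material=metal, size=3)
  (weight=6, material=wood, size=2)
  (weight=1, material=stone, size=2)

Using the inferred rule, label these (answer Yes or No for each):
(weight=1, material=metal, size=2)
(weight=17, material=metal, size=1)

No, No

All 'Yes' examples share one property — size ≥ 3 AND weight ≥ 5 — and every 'No' example lacks it.
No: (weight=1, material=metal, size=2), since size = 2, weight = 1.
No: (weight=17, material=metal, size=1), since size = 1, weight = 17.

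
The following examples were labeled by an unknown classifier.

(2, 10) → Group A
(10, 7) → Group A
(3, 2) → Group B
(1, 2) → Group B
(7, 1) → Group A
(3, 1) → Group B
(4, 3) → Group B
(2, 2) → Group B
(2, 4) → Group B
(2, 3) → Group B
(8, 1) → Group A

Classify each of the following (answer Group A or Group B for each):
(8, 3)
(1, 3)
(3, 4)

The distinguishing property — sum ≥ 8 — holds for all the 'Group A' cases and none of the 'Group B' cases.
(8, 3): 8+3 = 11, checks out → Group A. (1, 3): 1+3 = 4, fails the rule → Group B. (3, 4): 3+4 = 7, fails the rule → Group B.

Group A, Group B, Group B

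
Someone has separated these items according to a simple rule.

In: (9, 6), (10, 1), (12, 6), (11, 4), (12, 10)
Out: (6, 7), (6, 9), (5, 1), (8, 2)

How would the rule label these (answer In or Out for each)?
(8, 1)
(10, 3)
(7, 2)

Out, In, Out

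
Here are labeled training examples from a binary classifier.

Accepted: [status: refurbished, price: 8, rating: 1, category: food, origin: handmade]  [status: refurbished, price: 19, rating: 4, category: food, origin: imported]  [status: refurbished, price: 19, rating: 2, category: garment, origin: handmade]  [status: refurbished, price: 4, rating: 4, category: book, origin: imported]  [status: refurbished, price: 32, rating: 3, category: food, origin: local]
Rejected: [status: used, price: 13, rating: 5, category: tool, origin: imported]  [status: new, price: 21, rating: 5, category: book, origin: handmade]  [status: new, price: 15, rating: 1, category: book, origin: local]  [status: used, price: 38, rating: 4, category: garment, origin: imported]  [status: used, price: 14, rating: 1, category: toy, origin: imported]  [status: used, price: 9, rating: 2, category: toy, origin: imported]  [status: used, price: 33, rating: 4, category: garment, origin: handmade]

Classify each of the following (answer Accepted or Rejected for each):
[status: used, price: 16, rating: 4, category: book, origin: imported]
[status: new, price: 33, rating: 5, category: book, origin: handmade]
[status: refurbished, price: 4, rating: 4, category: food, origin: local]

Rejected, Rejected, Accepted

The classifier is using: status is refurbished.
[status: used, price: 16, rating: 4, category: book, origin: imported] → status is used → Rejected.
[status: new, price: 33, rating: 5, category: book, origin: handmade] → status is new → Rejected.
[status: refurbished, price: 4, rating: 4, category: food, origin: local] → status is refurbished → Accepted.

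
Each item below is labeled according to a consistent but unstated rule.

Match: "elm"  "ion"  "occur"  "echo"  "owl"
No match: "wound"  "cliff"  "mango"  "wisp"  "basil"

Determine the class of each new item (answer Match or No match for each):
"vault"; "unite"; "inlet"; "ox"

No match, Match, Match, Match

The common property of the 'Match' items is: starts with a vowel. No 'No match' item has it.
"vault" — starts with 'v', hence No match. "unite" — starts with 'u', hence Match. "inlet" — starts with 'i', hence Match. "ox" — starts with 'o', hence Match.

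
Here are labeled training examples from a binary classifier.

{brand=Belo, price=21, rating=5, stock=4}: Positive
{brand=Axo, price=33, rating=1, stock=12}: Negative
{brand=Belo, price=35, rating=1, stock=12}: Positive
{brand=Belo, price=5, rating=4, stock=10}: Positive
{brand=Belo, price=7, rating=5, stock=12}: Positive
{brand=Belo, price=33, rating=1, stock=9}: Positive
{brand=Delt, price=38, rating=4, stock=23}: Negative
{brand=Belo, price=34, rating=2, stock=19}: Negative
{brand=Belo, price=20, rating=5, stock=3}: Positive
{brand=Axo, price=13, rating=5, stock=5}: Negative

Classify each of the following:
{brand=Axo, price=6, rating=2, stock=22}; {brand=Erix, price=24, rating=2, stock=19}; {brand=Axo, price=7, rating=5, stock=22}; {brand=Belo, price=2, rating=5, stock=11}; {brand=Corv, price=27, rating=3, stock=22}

A rule that fits every label: brand is Belo AND stock ≤ 12 — true of each 'Positive' example, false of each 'Negative' one.
{brand=Axo, price=6, rating=2, stock=22} — brand is Axo, stock = 22, hence Negative.
{brand=Erix, price=24, rating=2, stock=19} — brand is Erix, stock = 19, hence Negative.
{brand=Axo, price=7, rating=5, stock=22} — brand is Axo, stock = 22, hence Negative.
{brand=Belo, price=2, rating=5, stock=11} — brand is Belo, stock = 11, hence Positive.
{brand=Corv, price=27, rating=3, stock=22} — brand is Corv, stock = 22, hence Negative.

Negative, Negative, Negative, Positive, Negative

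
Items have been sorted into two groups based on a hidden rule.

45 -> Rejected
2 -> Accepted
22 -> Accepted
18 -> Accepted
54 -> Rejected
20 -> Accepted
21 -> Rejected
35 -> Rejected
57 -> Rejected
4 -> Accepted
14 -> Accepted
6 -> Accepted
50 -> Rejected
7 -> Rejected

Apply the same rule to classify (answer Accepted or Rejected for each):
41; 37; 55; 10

Rejected, Rejected, Rejected, Accepted

One predicate separates the groups cleanly: even AND at most 22.
41: 41 is odd, 41 > 22, does not pass → Rejected.
37: 37 is odd, 37 > 22, does not pass → Rejected.
55: 55 is odd, 55 > 22, does not pass → Rejected.
10: 10 is even, 10 ≤ 22, satisfies this → Accepted.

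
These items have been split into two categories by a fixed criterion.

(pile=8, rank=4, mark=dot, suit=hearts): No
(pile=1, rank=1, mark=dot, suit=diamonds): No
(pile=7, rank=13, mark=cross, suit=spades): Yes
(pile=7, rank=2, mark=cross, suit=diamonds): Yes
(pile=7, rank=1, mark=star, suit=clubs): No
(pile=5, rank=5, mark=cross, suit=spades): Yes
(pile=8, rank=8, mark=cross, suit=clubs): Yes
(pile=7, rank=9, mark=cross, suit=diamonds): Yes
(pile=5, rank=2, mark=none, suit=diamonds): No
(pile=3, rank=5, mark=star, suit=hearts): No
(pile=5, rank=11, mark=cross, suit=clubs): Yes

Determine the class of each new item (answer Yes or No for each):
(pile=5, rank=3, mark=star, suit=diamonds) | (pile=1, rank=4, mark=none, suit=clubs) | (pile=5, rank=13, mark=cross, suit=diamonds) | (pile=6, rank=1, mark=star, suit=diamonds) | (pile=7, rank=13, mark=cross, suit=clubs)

No, No, Yes, No, Yes

The simplest hypothesis consistent with all the labels is: mark is cross.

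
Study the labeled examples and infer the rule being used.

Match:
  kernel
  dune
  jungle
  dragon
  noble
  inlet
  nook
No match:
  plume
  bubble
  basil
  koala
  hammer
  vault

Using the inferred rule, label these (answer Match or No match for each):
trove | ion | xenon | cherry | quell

No match, Match, Match, No match, No match

Checking candidate rules against both groups, what survives is: contains 'n'.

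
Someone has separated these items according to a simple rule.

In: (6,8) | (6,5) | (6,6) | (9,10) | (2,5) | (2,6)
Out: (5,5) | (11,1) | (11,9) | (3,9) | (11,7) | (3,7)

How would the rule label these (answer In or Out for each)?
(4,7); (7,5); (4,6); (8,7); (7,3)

Every 'In' example satisfies: product is even. None of the 'Out' examples do.
(4,7): In (4·7 = 28). (7,5): Out (7·5 = 35). (4,6): In (4·6 = 24). (8,7): In (8·7 = 56). (7,3): Out (7·3 = 21).

In, Out, In, In, Out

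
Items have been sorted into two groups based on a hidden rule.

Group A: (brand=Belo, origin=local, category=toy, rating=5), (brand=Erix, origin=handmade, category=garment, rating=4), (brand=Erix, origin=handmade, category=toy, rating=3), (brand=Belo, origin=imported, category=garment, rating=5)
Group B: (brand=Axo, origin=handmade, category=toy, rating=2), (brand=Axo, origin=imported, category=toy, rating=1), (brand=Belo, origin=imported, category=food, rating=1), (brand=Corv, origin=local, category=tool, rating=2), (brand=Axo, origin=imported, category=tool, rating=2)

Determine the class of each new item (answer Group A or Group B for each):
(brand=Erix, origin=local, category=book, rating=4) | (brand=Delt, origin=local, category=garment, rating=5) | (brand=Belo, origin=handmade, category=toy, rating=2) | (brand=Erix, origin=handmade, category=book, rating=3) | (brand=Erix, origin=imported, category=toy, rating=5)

Group A, Group A, Group B, Group A, Group A

The simplest hypothesis consistent with all the labels is: rating ≥ 3.
(brand=Erix, origin=local, category=book, rating=4): Group A (rating = 4).
(brand=Delt, origin=local, category=garment, rating=5): Group A (rating = 5).
(brand=Belo, origin=handmade, category=toy, rating=2): Group B (rating = 2).
(brand=Erix, origin=handmade, category=book, rating=3): Group A (rating = 3).
(brand=Erix, origin=imported, category=toy, rating=5): Group A (rating = 5).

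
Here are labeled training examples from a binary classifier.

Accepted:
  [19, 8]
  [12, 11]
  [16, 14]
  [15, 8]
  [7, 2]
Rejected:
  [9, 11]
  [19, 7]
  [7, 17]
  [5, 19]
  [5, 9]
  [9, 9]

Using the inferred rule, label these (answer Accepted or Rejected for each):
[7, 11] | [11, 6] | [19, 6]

Rejected, Accepted, Accepted

All 'Accepted' examples share one property — product is even — and every 'Rejected' example lacks it.
[7, 11] — 7·11 = 77, hence Rejected.
[11, 6] — 11·6 = 66, hence Accepted.
[19, 6] — 19·6 = 114, hence Accepted.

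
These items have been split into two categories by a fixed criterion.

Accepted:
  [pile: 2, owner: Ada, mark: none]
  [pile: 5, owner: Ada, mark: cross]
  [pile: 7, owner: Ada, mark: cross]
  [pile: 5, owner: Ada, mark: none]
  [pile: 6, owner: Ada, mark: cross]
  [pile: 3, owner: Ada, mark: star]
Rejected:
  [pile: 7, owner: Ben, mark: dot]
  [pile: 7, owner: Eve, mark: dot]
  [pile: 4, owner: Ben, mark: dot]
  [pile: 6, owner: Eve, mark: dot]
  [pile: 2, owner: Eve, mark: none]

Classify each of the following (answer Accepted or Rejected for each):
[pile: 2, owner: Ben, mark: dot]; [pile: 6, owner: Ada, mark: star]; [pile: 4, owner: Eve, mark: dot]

'Accepted' ⟺ owner is Ada.
[pile: 2, owner: Ben, mark: dot] → owner is Ben → Rejected.
[pile: 6, owner: Ada, mark: star] → owner is Ada → Accepted.
[pile: 4, owner: Eve, mark: dot] → owner is Eve → Rejected.

Rejected, Accepted, Rejected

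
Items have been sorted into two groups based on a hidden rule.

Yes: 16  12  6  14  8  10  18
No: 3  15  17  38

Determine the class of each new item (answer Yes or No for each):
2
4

Every 'Yes' example satisfies: even AND at most 18. None of the 'No' examples do.
Yes: 2, since 2 is even, 2 ≤ 18. Yes: 4, since 4 is even, 4 ≤ 18.

Yes, Yes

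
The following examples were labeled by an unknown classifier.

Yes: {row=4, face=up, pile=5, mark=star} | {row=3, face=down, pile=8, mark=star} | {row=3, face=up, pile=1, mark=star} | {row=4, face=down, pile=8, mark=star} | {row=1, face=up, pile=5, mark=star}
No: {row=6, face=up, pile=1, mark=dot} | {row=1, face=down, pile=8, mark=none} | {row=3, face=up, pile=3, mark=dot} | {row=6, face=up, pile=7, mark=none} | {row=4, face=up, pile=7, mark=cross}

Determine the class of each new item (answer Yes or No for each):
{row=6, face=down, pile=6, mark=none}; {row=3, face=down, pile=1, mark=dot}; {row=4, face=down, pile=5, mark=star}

No, No, Yes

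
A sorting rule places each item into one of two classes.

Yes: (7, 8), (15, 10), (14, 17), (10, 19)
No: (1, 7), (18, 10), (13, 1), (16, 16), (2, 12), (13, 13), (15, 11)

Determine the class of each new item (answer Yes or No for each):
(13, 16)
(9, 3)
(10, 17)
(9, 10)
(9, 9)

Yes, No, Yes, Yes, No

The classifier is using: sum is odd.
(13, 16) — 13+16 = 29, hence Yes. (9, 3) — 9+3 = 12, hence No. (10, 17) — 10+17 = 27, hence Yes. (9, 10) — 9+10 = 19, hence Yes. (9, 9) — 9+9 = 18, hence No.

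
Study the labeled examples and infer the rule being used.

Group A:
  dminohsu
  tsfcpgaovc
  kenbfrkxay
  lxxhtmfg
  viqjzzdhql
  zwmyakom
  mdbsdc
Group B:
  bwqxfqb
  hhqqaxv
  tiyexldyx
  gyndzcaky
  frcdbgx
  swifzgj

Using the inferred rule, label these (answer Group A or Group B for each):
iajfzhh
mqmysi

Looking at the examples, the only property every 'Group A' case has and every 'Group B' case lacks is: even length.
Group B: iajfzhh, since length 7.
Group A: mqmysi, since length 6.

Group B, Group A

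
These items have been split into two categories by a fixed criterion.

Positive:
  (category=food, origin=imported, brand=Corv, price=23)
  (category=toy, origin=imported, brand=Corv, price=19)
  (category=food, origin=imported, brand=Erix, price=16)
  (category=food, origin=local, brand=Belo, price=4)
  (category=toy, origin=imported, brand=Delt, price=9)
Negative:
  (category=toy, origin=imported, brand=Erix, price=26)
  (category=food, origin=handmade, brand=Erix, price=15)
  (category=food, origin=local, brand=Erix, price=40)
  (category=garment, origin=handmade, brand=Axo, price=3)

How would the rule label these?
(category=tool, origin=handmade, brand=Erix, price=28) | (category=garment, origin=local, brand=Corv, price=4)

Negative, Positive

The common property of the 'Positive' items is: origin is not handmade AND price ≤ 23. No 'Negative' item has it.
(category=tool, origin=handmade, brand=Erix, price=28): Negative (origin is handmade, price = 28).
(category=garment, origin=local, brand=Corv, price=4): Positive (origin is local, price = 4).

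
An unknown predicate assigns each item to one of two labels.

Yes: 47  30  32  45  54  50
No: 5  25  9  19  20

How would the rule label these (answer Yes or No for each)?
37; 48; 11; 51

The pattern is that an item is 'Yes' exactly when: at least 30.
37: Yes (37 ≥ 30). 48: Yes (48 ≥ 30). 11: No (11 < 30). 51: Yes (51 ≥ 30).

Yes, Yes, No, Yes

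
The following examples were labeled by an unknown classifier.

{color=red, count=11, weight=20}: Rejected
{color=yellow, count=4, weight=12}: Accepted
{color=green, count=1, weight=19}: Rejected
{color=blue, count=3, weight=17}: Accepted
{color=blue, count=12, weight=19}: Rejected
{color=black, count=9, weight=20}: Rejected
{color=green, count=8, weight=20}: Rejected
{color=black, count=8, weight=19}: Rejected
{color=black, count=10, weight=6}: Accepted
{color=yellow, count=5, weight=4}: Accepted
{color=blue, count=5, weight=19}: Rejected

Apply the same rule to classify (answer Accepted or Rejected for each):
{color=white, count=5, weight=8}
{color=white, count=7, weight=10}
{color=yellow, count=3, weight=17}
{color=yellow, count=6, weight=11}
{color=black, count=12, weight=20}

Accepted, Accepted, Accepted, Accepted, Rejected

Every 'Accepted' example satisfies: weight ≤ 17. None of the 'Rejected' examples do.
{color=white, count=5, weight=8}: weight = 8 — qualifies, so Accepted. {color=white, count=7, weight=10}: weight = 10 — qualifies, so Accepted. {color=yellow, count=3, weight=17}: weight = 17 — qualifies, so Accepted. {color=yellow, count=6, weight=11}: weight = 11 — qualifies, so Accepted. {color=black, count=12, weight=20}: weight = 20 — doesn't match, so Rejected.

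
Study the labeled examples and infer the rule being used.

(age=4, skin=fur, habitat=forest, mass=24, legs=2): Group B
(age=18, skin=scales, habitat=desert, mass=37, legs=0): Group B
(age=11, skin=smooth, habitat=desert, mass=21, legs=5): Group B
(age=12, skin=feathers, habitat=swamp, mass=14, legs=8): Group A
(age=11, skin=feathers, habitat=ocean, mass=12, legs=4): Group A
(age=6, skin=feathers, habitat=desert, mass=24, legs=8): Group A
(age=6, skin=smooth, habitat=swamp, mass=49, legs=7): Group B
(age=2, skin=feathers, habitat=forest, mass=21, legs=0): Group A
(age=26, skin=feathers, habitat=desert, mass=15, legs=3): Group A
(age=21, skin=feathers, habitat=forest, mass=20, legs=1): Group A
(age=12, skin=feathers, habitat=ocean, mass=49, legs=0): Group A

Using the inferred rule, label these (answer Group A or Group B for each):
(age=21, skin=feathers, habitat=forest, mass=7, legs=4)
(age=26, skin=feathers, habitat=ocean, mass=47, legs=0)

All 'Group A' examples share one property — skin is feathers — and every 'Group B' example lacks it.
Group A: (age=21, skin=feathers, habitat=forest, mass=7, legs=4), since skin is feathers. Group A: (age=26, skin=feathers, habitat=ocean, mass=47, legs=0), since skin is feathers.

Group A, Group A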